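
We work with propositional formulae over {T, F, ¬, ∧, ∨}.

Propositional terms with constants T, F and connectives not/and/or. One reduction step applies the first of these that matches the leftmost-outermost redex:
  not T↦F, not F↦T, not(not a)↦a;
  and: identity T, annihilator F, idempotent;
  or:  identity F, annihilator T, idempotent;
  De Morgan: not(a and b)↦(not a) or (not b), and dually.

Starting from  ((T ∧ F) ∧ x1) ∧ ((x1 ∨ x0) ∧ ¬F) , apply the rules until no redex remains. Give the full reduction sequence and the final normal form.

  start: ((T ∧ F) ∧ x1) ∧ ((x1 ∨ x0) ∧ ¬F)
  step 1: (F ∧ x1) ∧ ((x1 ∨ x0) ∧ ¬F)
  step 2: F ∧ ((x1 ∨ x0) ∧ ¬F)
  step 3: F

Answer: normal form = F  (in 3 steps)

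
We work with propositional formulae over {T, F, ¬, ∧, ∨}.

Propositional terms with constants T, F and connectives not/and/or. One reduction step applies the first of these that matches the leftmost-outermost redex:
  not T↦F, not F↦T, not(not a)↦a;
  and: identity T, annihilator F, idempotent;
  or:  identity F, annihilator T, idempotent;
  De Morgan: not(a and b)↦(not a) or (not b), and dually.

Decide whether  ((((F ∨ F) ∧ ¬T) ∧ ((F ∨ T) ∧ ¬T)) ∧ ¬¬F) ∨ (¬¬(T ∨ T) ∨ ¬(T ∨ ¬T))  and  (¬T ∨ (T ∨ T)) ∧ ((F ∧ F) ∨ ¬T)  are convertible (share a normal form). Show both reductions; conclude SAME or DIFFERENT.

Answer: DIFFERENT — A ⇓ T, B ⇓ F

Reduction:
Term A:
  start: ((((F ∨ F) ∧ ¬T) ∧ ((F ∨ T) ∧ ¬T)) ∧ ¬¬F) ∨ (¬¬(T ∨ T) ∨ ¬(T ∨ ¬T))
  [1] (((F ∧ ¬T) ∧ ((F ∨ T) ∧ ¬T)) ∧ ¬¬F) ∨ (¬¬(T ∨ T) ∨ ¬(T ∨ ¬T))
  [2] ((F ∧ ((F ∨ T) ∧ ¬T)) ∧ ¬¬F) ∨ (¬¬(T ∨ T) ∨ ¬(T ∨ ¬T))
  [3] (F ∧ ¬¬F) ∨ (¬¬(T ∨ T) ∨ ¬(T ∨ ¬T))
  [4] F ∨ (¬¬(T ∨ T) ∨ ¬(T ∨ ¬T))
  [5] ¬¬(T ∨ T) ∨ ¬(T ∨ ¬T)
  [6] (T ∨ T) ∨ ¬(T ∨ ¬T)
  [7] T ∨ ¬(T ∨ ¬T)
  [8] T

Term B:
  start: (¬T ∨ (T ∨ T)) ∧ ((F ∧ F) ∨ ¬T)
  [1] (F ∨ (T ∨ T)) ∧ ((F ∧ F) ∨ ¬T)
  [2] (T ∨ T) ∧ ((F ∧ F) ∨ ¬T)
  [3] T ∧ ((F ∧ F) ∨ ¬T)
  [4] (F ∧ F) ∨ ¬T
  [5] F ∨ ¬T
  [6] ¬T
  [7] F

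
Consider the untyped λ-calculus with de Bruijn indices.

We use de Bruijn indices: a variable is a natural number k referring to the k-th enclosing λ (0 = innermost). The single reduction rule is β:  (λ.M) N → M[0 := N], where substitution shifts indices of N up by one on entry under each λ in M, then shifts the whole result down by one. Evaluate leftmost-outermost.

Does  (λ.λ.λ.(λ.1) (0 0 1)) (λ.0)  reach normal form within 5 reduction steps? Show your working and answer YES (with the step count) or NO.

Answer: YES — reaches normal form λ.λ.0 in 2 ≤ 5 steps

Derivation:
  start: (λ.λ.λ.(λ.1) (0 0 1)) (λ.0)
  step 1: λ.λ.(λ.1) (0 0 1)
  step 2: λ.λ.0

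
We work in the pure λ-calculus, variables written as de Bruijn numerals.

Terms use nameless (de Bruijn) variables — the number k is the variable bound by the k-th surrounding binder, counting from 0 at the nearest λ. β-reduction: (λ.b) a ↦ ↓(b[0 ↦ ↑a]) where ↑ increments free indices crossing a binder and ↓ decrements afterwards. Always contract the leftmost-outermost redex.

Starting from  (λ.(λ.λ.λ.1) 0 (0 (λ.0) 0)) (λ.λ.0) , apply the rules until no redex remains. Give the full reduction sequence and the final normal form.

  start: (λ.(λ.λ.λ.1) 0 (0 (λ.0) 0)) (λ.λ.0)
  step 1: (λ.λ.λ.1) (λ.λ.0) ((λ.λ.0) (λ.0) (λ.λ.0))
  step 2: (λ.λ.1) ((λ.λ.0) (λ.0) (λ.λ.0))
  step 3: λ.(λ.λ.0) (λ.0) (λ.λ.0)
  step 4: λ.(λ.0) (λ.λ.0)
  step 5: λ.λ.λ.0

Answer: normal form = λ.λ.λ.0  (in 5 steps)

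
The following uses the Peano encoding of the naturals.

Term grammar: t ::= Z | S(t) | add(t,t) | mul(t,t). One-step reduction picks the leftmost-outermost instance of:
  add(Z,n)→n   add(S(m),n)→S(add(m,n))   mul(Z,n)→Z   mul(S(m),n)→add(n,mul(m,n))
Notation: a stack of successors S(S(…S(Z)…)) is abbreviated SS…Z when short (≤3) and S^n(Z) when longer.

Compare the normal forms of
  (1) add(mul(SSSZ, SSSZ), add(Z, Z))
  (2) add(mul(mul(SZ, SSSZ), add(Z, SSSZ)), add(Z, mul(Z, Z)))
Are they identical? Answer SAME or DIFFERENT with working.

Term A:
  start: add(mul(SSSZ, SSSZ), add(Z, Z))
  →1  add(add(SSSZ, mul(SSZ, SSSZ)), add(Z, Z))
  →2  add(S(add(SSZ, mul(SSZ, SSSZ))), add(Z, Z))
  →3  S(add(add(SSZ, mul(SSZ, SSSZ)), add(Z, Z)))
  →4  S(add(S(add(SZ, mul(SSZ, SSSZ))), add(Z, Z)))
  →5  S(S(add(add(SZ, mul(SSZ, SSSZ)), add(Z, Z))))
  →6  S(S(add(S(add(Z, mul(SSZ, SSSZ))), add(Z, Z))))
  →7  S(S(S(add(add(Z, mul(SSZ, SSSZ)), add(Z, Z)))))
  →8  S(S(S(add(mul(SSZ, SSSZ), add(Z, Z)))))
  →9  S(S(S(add(add(SSSZ, mul(SZ, SSSZ)), add(Z, Z)))))
  →10  S(S(S(add(S(add(SSZ, mul(SZ, SSSZ))), add(Z, Z)))))
  →11  S(S(S(S(add(add(SSZ, mul(SZ, SSSZ)), add(Z, Z))))))
  →12  S(S(S(S(add(S(add(SZ, mul(SZ, SSSZ))), add(Z, Z))))))
  →13  S(S(S(S(S(add(add(SZ, mul(SZ, SSSZ)), add(Z, Z)))))))
  →14  S(S(S(S(S(add(S(add(Z, mul(SZ, SSSZ))), add(Z, Z)))))))
  →15  S(S(S(S(S(S(add(add(Z, mul(SZ, SSSZ)), add(Z, Z))))))))
  →16  S(S(S(S(S(S(add(mul(SZ, SSSZ), add(Z, Z))))))))
  →17  S(S(S(S(S(S(add(add(SSSZ, mul(Z, SSSZ)), add(Z, Z))))))))
  →18  S(S(S(S(S(S(add(S(add(SSZ, mul(Z, SSSZ))), add(Z, Z))))))))
  →19  S(S(S(S(S(S(S(add(add(SSZ, mul(Z, SSSZ)), add(Z, Z)))))))))
  →20  S(S(S(S(S(S(S(add(S(add(SZ, mul(Z, SSSZ))), add(Z, Z)))))))))
  →21  S(S(S(S(S(S(S(S(add(add(SZ, mul(Z, SSSZ)), add(Z, Z))))))))))
  →22  S(S(S(S(S(S(S(S(add(S(add(Z, mul(Z, SSSZ))), add(Z, Z))))))))))
  →23  S(S(S(S(S(S(S(S(S(add(add(Z, mul(Z, SSSZ)), add(Z, Z)))))))))))
  →24  S(S(S(S(S(S(S(S(S(add(mul(Z, SSSZ), add(Z, Z)))))))))))
  →25  S(S(S(S(S(S(S(S(S(add(Z, add(Z, Z)))))))))))
  →26  S(S(S(S(S(S(S(S(S(add(Z, Z))))))))))
  →27  S^9(Z)

Term B:
  start: add(mul(mul(SZ, SSSZ), add(Z, SSSZ)), add(Z, mul(Z, Z)))
  →1  add(mul(add(SSSZ, mul(Z, SSSZ)), add(Z, SSSZ)), add(Z, mul(Z, Z)))
  →2  add(mul(S(add(SSZ, mul(Z, SSSZ))), add(Z, SSSZ)), add(Z, mul(Z, Z)))
  →3  add(add(add(Z, SSSZ), mul(add(SSZ, mul(Z, SSSZ)), add(Z, SSSZ))), add(Z, mul(Z, Z)))
  →4  add(add(SSSZ, mul(add(SSZ, mul(Z, SSSZ)), add(Z, SSSZ))), add(Z, mul(Z, Z)))
  →5  add(S(add(SSZ, mul(add(SSZ, mul(Z, SSSZ)), add(Z, SSSZ)))), add(Z, mul(Z, Z)))
  →6  S(add(add(SSZ, mul(add(SSZ, mul(Z, SSSZ)), add(Z, SSSZ))), add(Z, mul(Z, Z))))
  →7  S(add(S(add(SZ, mul(add(SSZ, mul(Z, SSSZ)), add(Z, SSSZ)))), add(Z, mul(Z, Z))))
  →8  S(S(add(add(SZ, mul(add(SSZ, mul(Z, SSSZ)), add(Z, SSSZ))), add(Z, mul(Z, Z)))))
  →9  S(S(add(S(add(Z, mul(add(SSZ, mul(Z, SSSZ)), add(Z, SSSZ)))), add(Z, mul(Z, Z)))))
  →10  S(S(S(add(add(Z, mul(add(SSZ, mul(Z, SSSZ)), add(Z, SSSZ))), add(Z, mul(Z, Z))))))
  →11  S(S(S(add(mul(add(SSZ, mul(Z, SSSZ)), add(Z, SSSZ)), add(Z, mul(Z, Z))))))
  →12  S(S(S(add(mul(S(add(SZ, mul(Z, SSSZ))), add(Z, SSSZ)), add(Z, mul(Z, Z))))))
  →13  S(S(S(add(add(add(Z, SSSZ), mul(add(SZ, mul(Z, SSSZ)), add(Z, SSSZ))), add(Z, mul(Z, Z))))))
  →14  S(S(S(add(add(SSSZ, mul(add(SZ, mul(Z, SSSZ)), add(Z, SSSZ))), add(Z, mul(Z, Z))))))
  →15  S(S(S(add(S(add(SSZ, mul(add(SZ, mul(Z, SSSZ)), add(Z, SSSZ)))), add(Z, mul(Z, Z))))))
  →16  S(S(S(S(add(add(SSZ, mul(add(SZ, mul(Z, SSSZ)), add(Z, SSSZ))), add(Z, mul(Z, Z)))))))
  →17  S(S(S(S(add(S(add(SZ, mul(add(SZ, mul(Z, SSSZ)), add(Z, SSSZ)))), add(Z, mul(Z, Z)))))))
  →18  S(S(S(S(S(add(add(SZ, mul(add(SZ, mul(Z, SSSZ)), add(Z, SSSZ))), add(Z, mul(Z, Z))))))))
  →19  S(S(S(S(S(add(S(add(Z, mul(add(SZ, mul(Z, SSSZ)), add(Z, SSSZ)))), add(Z, mul(Z, Z))))))))
  →20  S(S(S(S(S(S(add(add(Z, mul(add(SZ, mul(Z, SSSZ)), add(Z, SSSZ))), add(Z, mul(Z, Z)))))))))
  →21  S(S(S(S(S(S(add(mul(add(SZ, mul(Z, SSSZ)), add(Z, SSSZ)), add(Z, mul(Z, Z)))))))))
  →22  S(S(S(S(S(S(add(mul(S(add(Z, mul(Z, SSSZ))), add(Z, SSSZ)), add(Z, mul(Z, Z)))))))))
  →23  S(S(S(S(S(S(add(add(add(Z, SSSZ), mul(add(Z, mul(Z, SSSZ)), add(Z, SSSZ))), add(Z, mul(Z, Z)))))))))
  →24  S(S(S(S(S(S(add(add(SSSZ, mul(add(Z, mul(Z, SSSZ)), add(Z, SSSZ))), add(Z, mul(Z, Z)))))))))
  →25  S(S(S(S(S(S(add(S(add(SSZ, mul(add(Z, mul(Z, SSSZ)), add(Z, SSSZ)))), add(Z, mul(Z, Z)))))))))
  →26  S(S(S(S(S(S(S(add(add(SSZ, mul(add(Z, mul(Z, SSSZ)), add(Z, SSSZ))), add(Z, mul(Z, Z))))))))))
  →27  S(S(S(S(S(S(S(add(S(add(SZ, mul(add(Z, mul(Z, SSSZ)), add(Z, SSSZ)))), add(Z, mul(Z, Z))))))))))
  →28  S(S(S(S(S(S(S(S(add(add(SZ, mul(add(Z, mul(Z, SSSZ)), add(Z, SSSZ))), add(Z, mul(Z, Z)))))))))))
  →29  S(S(S(S(S(S(S(S(add(S(add(Z, mul(add(Z, mul(Z, SSSZ)), add(Z, SSSZ)))), add(Z, mul(Z, Z)))))))))))
  →30  S(S(S(S(S(S(S(S(S(add(add(Z, mul(add(Z, mul(Z, SSSZ)), add(Z, SSSZ))), add(Z, mul(Z, Z))))))))))))
  →31  S(S(S(S(S(S(S(S(S(add(mul(add(Z, mul(Z, SSSZ)), add(Z, SSSZ)), add(Z, mul(Z, Z))))))))))))
  →32  S(S(S(S(S(S(S(S(S(add(mul(mul(Z, SSSZ), add(Z, SSSZ)), add(Z, mul(Z, Z))))))))))))
  →33  S(S(S(S(S(S(S(S(S(add(mul(Z, add(Z, SSSZ)), add(Z, mul(Z, Z))))))))))))
  →34  S(S(S(S(S(S(S(S(S(add(Z, add(Z, mul(Z, Z))))))))))))
  →35  S(S(S(S(S(S(S(S(S(add(Z, mul(Z, Z)))))))))))
  →36  S(S(S(S(S(S(S(S(S(mul(Z, Z))))))))))
  →37  S^9(Z)

Answer: SAME — A ⇓ S^9(Z), B ⇓ S^9(Z)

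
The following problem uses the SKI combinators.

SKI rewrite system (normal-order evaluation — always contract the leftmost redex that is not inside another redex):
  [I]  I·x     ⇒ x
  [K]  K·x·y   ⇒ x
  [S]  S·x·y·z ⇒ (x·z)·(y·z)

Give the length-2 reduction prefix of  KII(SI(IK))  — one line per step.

Answer: after 2 steps: SI(IK)

Reduction:
  start: KII(SI(IK))
  →1  I(SI(IK))
  →2  SI(IK)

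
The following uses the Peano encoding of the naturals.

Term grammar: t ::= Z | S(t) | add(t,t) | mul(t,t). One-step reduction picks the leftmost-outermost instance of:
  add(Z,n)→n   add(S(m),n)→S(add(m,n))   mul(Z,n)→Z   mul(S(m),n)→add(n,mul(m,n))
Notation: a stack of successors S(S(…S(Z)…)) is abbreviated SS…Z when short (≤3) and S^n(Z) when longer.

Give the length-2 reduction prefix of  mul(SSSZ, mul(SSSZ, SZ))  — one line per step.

  start: mul(SSSZ, mul(SSSZ, SZ))
  →1  add(mul(SSSZ, SZ), mul(SSZ, mul(SSSZ, SZ)))
  →2  add(add(SZ, mul(SSZ, SZ)), mul(SSZ, mul(SSSZ, SZ)))

Answer: after 2 steps: add(add(SZ, mul(SSZ, SZ)), mul(SSZ, mul(SSSZ, SZ)))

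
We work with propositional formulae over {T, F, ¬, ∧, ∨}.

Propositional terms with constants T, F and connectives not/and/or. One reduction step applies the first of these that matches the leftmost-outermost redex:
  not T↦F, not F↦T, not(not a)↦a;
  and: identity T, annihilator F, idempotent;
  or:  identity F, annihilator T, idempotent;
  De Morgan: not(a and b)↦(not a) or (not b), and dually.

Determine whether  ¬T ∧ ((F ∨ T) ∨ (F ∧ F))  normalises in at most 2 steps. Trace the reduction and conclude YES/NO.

Answer: YES — reaches normal form F in 2 ≤ 2 steps

Derivation:
  start: ¬T ∧ ((F ∨ T) ∨ (F ∧ F))
  →1  F ∧ ((F ∨ T) ∨ (F ∧ F))
  →2  F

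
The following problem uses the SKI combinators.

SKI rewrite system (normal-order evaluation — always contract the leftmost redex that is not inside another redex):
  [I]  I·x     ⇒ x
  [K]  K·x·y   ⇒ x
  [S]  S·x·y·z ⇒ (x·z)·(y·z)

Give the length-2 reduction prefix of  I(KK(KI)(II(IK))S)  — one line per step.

Answer: after 2 steps: K(II(IK))S

Derivation:
  start: I(KK(KI)(II(IK))S)
  →1  KK(KI)(II(IK))S
  →2  K(II(IK))S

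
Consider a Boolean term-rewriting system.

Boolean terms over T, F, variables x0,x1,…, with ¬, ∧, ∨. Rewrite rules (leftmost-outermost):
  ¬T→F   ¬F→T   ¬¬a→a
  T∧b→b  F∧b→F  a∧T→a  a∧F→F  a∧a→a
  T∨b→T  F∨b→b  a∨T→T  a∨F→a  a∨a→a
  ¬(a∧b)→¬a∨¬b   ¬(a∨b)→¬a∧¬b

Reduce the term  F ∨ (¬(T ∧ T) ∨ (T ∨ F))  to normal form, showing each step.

  start: F ∨ (¬(T ∧ T) ∨ (T ∨ F))
  →1  ¬(T ∧ T) ∨ (T ∨ F)
  →2  (¬T ∨ ¬T) ∨ (T ∨ F)
  →3  ¬T ∨ (T ∨ F)
  →4  F ∨ (T ∨ F)
  →5  T ∨ F
  →6  T

Answer: normal form = T  (in 6 steps)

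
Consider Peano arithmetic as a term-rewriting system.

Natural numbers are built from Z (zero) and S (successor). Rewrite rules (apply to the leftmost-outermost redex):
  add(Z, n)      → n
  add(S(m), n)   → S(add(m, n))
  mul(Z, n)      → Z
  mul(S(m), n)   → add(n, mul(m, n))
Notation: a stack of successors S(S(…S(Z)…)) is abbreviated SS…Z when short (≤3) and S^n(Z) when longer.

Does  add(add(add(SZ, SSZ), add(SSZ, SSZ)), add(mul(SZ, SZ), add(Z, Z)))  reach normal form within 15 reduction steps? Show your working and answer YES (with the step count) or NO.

Answer: NO — after 15 steps the term is S(S(S(S(S(S(add(SZ, add(mul(SZ, SZ), add(Z, Z))))))))), not yet normal

Working:
  start: add(add(add(SZ, SSZ), add(SSZ, SSZ)), add(mul(SZ, SZ), add(Z, Z)))
  →1  add(add(S(add(Z, SSZ)), add(SSZ, SSZ)), add(mul(SZ, SZ), add(Z, Z)))
  →2  add(S(add(add(Z, SSZ), add(SSZ, SSZ))), add(mul(SZ, SZ), add(Z, Z)))
  →3  S(add(add(add(Z, SSZ), add(SSZ, SSZ)), add(mul(SZ, SZ), add(Z, Z))))
  →4  S(add(add(SSZ, add(SSZ, SSZ)), add(mul(SZ, SZ), add(Z, Z))))
  →5  S(add(S(add(SZ, add(SSZ, SSZ))), add(mul(SZ, SZ), add(Z, Z))))
  →6  S(S(add(add(SZ, add(SSZ, SSZ)), add(mul(SZ, SZ), add(Z, Z)))))
  →7  S(S(add(S(add(Z, add(SSZ, SSZ))), add(mul(SZ, SZ), add(Z, Z)))))
  →8  S(S(S(add(add(Z, add(SSZ, SSZ)), add(mul(SZ, SZ), add(Z, Z))))))
  →9  S(S(S(add(add(SSZ, SSZ), add(mul(SZ, SZ), add(Z, Z))))))
  →10  S(S(S(add(S(add(SZ, SSZ)), add(mul(SZ, SZ), add(Z, Z))))))
  →11  S(S(S(S(add(add(SZ, SSZ), add(mul(SZ, SZ), add(Z, Z)))))))
  →12  S(S(S(S(add(S(add(Z, SSZ)), add(mul(SZ, SZ), add(Z, Z)))))))
  →13  S(S(S(S(S(add(add(Z, SSZ), add(mul(SZ, SZ), add(Z, Z))))))))
  →14  S(S(S(S(S(add(SSZ, add(mul(SZ, SZ), add(Z, Z))))))))
  →15  S(S(S(S(S(S(add(SZ, add(mul(SZ, SZ), add(Z, Z)))))))))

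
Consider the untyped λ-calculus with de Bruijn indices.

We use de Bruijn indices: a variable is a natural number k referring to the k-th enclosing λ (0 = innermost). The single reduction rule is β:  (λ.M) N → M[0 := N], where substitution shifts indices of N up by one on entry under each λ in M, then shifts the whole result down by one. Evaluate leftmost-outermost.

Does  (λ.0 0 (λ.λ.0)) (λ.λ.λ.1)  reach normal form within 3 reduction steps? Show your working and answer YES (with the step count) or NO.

  start: (λ.0 0 (λ.λ.0)) (λ.λ.λ.1)
  →1  (λ.λ.λ.1) (λ.λ.λ.1) (λ.λ.0)
  →2  (λ.λ.1) (λ.λ.0)
  →3  λ.λ.λ.0

Answer: YES — reaches normal form λ.λ.λ.0 in 3 ≤ 3 steps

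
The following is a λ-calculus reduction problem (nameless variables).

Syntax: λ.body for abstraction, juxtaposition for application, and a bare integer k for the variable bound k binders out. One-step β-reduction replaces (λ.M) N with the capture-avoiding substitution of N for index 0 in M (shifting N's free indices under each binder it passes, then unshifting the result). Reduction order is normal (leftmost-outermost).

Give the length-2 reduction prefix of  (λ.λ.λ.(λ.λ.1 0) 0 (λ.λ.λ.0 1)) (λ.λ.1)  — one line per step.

  start: (λ.λ.λ.(λ.λ.1 0) 0 (λ.λ.λ.0 1)) (λ.λ.1)
  [1] λ.λ.(λ.λ.1 0) 0 (λ.λ.λ.0 1)
  [2] λ.λ.(λ.1 0) (λ.λ.λ.0 1)

Answer: after 2 steps: λ.λ.(λ.1 0) (λ.λ.λ.0 1)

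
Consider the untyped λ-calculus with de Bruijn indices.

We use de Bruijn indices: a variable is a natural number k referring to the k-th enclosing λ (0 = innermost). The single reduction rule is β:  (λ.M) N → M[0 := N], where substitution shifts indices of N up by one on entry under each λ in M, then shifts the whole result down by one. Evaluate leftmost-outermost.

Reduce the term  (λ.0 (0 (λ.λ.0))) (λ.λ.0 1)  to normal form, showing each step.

Answer: normal form = λ.0 (λ.0 (λ.λ.0))  (in 3 steps)

Working:
  start: (λ.0 (0 (λ.λ.0))) (λ.λ.0 1)
  step 1: (λ.λ.0 1) ((λ.λ.0 1) (λ.λ.0))
  step 2: λ.0 ((λ.λ.0 1) (λ.λ.0))
  step 3: λ.0 (λ.0 (λ.λ.0))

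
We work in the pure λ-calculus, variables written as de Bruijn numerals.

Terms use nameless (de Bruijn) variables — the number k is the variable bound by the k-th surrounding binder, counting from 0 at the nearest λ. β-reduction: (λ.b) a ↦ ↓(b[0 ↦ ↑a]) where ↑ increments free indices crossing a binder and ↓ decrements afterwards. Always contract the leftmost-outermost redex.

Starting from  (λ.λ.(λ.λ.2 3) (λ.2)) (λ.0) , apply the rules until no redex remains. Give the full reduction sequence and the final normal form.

  start: (λ.λ.(λ.λ.2 3) (λ.2)) (λ.0)
  →1  λ.(λ.λ.2 (λ.0)) (λ.λ.0)
  →2  λ.λ.1 (λ.0)

Answer: normal form = λ.λ.1 (λ.0)  (in 2 steps)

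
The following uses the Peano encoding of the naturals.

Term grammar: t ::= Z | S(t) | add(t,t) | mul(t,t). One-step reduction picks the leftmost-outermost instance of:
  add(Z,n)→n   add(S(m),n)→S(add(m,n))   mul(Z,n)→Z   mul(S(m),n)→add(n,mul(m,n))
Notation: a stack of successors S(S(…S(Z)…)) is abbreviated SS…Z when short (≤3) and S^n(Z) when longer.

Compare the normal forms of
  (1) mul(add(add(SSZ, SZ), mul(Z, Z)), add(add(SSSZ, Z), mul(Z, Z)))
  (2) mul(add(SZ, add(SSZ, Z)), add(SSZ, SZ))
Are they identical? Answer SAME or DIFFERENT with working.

Answer: SAME — A ⇓ S^9(Z), B ⇓ S^9(Z)

Reduction:
Term A:
  start: mul(add(add(SSZ, SZ), mul(Z, Z)), add(add(SSSZ, Z), mul(Z, Z)))
  [1] mul(add(S(add(SZ, SZ)), mul(Z, Z)), add(add(SSSZ, Z), mul(Z, Z)))
  [2] mul(S(add(add(SZ, SZ), mul(Z, Z))), add(add(SSSZ, Z), mul(Z, Z)))
  [3] add(add(add(SSSZ, Z), mul(Z, Z)), mul(add(add(SZ, SZ), mul(Z, Z)), add(add(SSSZ, Z), mul(Z, Z))))
  [4] add(add(S(add(SSZ, Z)), mul(Z, Z)), mul(add(add(SZ, SZ), mul(Z, Z)), add(add(SSSZ, Z), mul(Z, Z))))
  [5] add(S(add(add(SSZ, Z), mul(Z, Z))), mul(add(add(SZ, SZ), mul(Z, Z)), add(add(SSSZ, Z), mul(Z, Z))))
  [6] S(add(add(add(SSZ, Z), mul(Z, Z)), mul(add(add(SZ, SZ), mul(Z, Z)), add(add(SSSZ, Z), mul(Z, Z)))))
  [7] S(add(add(S(add(SZ, Z)), mul(Z, Z)), mul(add(add(SZ, SZ), mul(Z, Z)), add(add(SSSZ, Z), mul(Z, Z)))))
  [8] S(add(S(add(add(SZ, Z), mul(Z, Z))), mul(add(add(SZ, SZ), mul(Z, Z)), add(add(SSSZ, Z), mul(Z, Z)))))
  [9] S(S(add(add(add(SZ, Z), mul(Z, Z)), mul(add(add(SZ, SZ), mul(Z, Z)), add(add(SSSZ, Z), mul(Z, Z))))))
  [10] S(S(add(add(S(add(Z, Z)), mul(Z, Z)), mul(add(add(SZ, SZ), mul(Z, Z)), add(add(SSSZ, Z), mul(Z, Z))))))
  [11] S(S(add(S(add(add(Z, Z), mul(Z, Z))), mul(add(add(SZ, SZ), mul(Z, Z)), add(add(SSSZ, Z), mul(Z, Z))))))
  [12] S(S(S(add(add(add(Z, Z), mul(Z, Z)), mul(add(add(SZ, SZ), mul(Z, Z)), add(add(SSSZ, Z), mul(Z, Z)))))))
  [13] S(S(S(add(add(Z, mul(Z, Z)), mul(add(add(SZ, SZ), mul(Z, Z)), add(add(SSSZ, Z), mul(Z, Z)))))))
  [14] S(S(S(add(mul(Z, Z), mul(add(add(SZ, SZ), mul(Z, Z)), add(add(SSSZ, Z), mul(Z, Z)))))))
  [15] S(S(S(add(Z, mul(add(add(SZ, SZ), mul(Z, Z)), add(add(SSSZ, Z), mul(Z, Z)))))))
  [16] S(S(S(mul(add(add(SZ, SZ), mul(Z, Z)), add(add(SSSZ, Z), mul(Z, Z))))))
  [17] S(S(S(mul(add(S(add(Z, SZ)), mul(Z, Z)), add(add(SSSZ, Z), mul(Z, Z))))))
  [18] S(S(S(mul(S(add(add(Z, SZ), mul(Z, Z))), add(add(SSSZ, Z), mul(Z, Z))))))
  [19] S(S(S(add(add(add(SSSZ, Z), mul(Z, Z)), mul(add(add(Z, SZ), mul(Z, Z)), add(add(SSSZ, Z), mul(Z, Z)))))))
  [20] S(S(S(add(add(S(add(SSZ, Z)), mul(Z, Z)), mul(add(add(Z, SZ), mul(Z, Z)), add(add(SSSZ, Z), mul(Z, Z)))))))
  [21] S(S(S(add(S(add(add(SSZ, Z), mul(Z, Z))), mul(add(add(Z, SZ), mul(Z, Z)), add(add(SSSZ, Z), mul(Z, Z)))))))
  [22] S(S(S(S(add(add(add(SSZ, Z), mul(Z, Z)), mul(add(add(Z, SZ), mul(Z, Z)), add(add(SSSZ, Z), mul(Z, Z))))))))
  [23] S(S(S(S(add(add(S(add(SZ, Z)), mul(Z, Z)), mul(add(add(Z, SZ), mul(Z, Z)), add(add(SSSZ, Z), mul(Z, Z))))))))
  [24] S(S(S(S(add(S(add(add(SZ, Z), mul(Z, Z))), mul(add(add(Z, SZ), mul(Z, Z)), add(add(SSSZ, Z), mul(Z, Z))))))))
  [25] S(S(S(S(S(add(add(add(SZ, Z), mul(Z, Z)), mul(add(add(Z, SZ), mul(Z, Z)), add(add(SSSZ, Z), mul(Z, Z)))))))))
  [26] S(S(S(S(S(add(add(S(add(Z, Z)), mul(Z, Z)), mul(add(add(Z, SZ), mul(Z, Z)), add(add(SSSZ, Z), mul(Z, Z)))))))))
  [27] S(S(S(S(S(add(S(add(add(Z, Z), mul(Z, Z))), mul(add(add(Z, SZ), mul(Z, Z)), add(add(SSSZ, Z), mul(Z, Z)))))))))
  [28] S(S(S(S(S(S(add(add(add(Z, Z), mul(Z, Z)), mul(add(add(Z, SZ), mul(Z, Z)), add(add(SSSZ, Z), mul(Z, Z))))))))))
  [29] S(S(S(S(S(S(add(add(Z, mul(Z, Z)), mul(add(add(Z, SZ), mul(Z, Z)), add(add(SSSZ, Z), mul(Z, Z))))))))))
  [30] S(S(S(S(S(S(add(mul(Z, Z), mul(add(add(Z, SZ), mul(Z, Z)), add(add(SSSZ, Z), mul(Z, Z))))))))))
  [31] S(S(S(S(S(S(add(Z, mul(add(add(Z, SZ), mul(Z, Z)), add(add(SSSZ, Z), mul(Z, Z))))))))))
  [32] S(S(S(S(S(S(mul(add(add(Z, SZ), mul(Z, Z)), add(add(SSSZ, Z), mul(Z, Z)))))))))
  [33] S(S(S(S(S(S(mul(add(SZ, mul(Z, Z)), add(add(SSSZ, Z), mul(Z, Z)))))))))
  [34] S(S(S(S(S(S(mul(S(add(Z, mul(Z, Z))), add(add(SSSZ, Z), mul(Z, Z)))))))))
  [35] S(S(S(S(S(S(add(add(add(SSSZ, Z), mul(Z, Z)), mul(add(Z, mul(Z, Z)), add(add(SSSZ, Z), mul(Z, Z))))))))))
  [36] S(S(S(S(S(S(add(add(S(add(SSZ, Z)), mul(Z, Z)), mul(add(Z, mul(Z, Z)), add(add(SSSZ, Z), mul(Z, Z))))))))))
  [37] S(S(S(S(S(S(add(S(add(add(SSZ, Z), mul(Z, Z))), mul(add(Z, mul(Z, Z)), add(add(SSSZ, Z), mul(Z, Z))))))))))
  [38] S(S(S(S(S(S(S(add(add(add(SSZ, Z), mul(Z, Z)), mul(add(Z, mul(Z, Z)), add(add(SSSZ, Z), mul(Z, Z)))))))))))
  [39] S(S(S(S(S(S(S(add(add(S(add(SZ, Z)), mul(Z, Z)), mul(add(Z, mul(Z, Z)), add(add(SSSZ, Z), mul(Z, Z)))))))))))
  [40] S(S(S(S(S(S(S(add(S(add(add(SZ, Z), mul(Z, Z))), mul(add(Z, mul(Z, Z)), add(add(SSSZ, Z), mul(Z, Z)))))))))))
  [41] S(S(S(S(S(S(S(S(add(add(add(SZ, Z), mul(Z, Z)), mul(add(Z, mul(Z, Z)), add(add(SSSZ, Z), mul(Z, Z))))))))))))
  [42] S(S(S(S(S(S(S(S(add(add(S(add(Z, Z)), mul(Z, Z)), mul(add(Z, mul(Z, Z)), add(add(SSSZ, Z), mul(Z, Z))))))))))))
  [43] S(S(S(S(S(S(S(S(add(S(add(add(Z, Z), mul(Z, Z))), mul(add(Z, mul(Z, Z)), add(add(SSSZ, Z), mul(Z, Z))))))))))))
  [44] S(S(S(S(S(S(S(S(S(add(add(add(Z, Z), mul(Z, Z)), mul(add(Z, mul(Z, Z)), add(add(SSSZ, Z), mul(Z, Z)))))))))))))
  [45] S(S(S(S(S(S(S(S(S(add(add(Z, mul(Z, Z)), mul(add(Z, mul(Z, Z)), add(add(SSSZ, Z), mul(Z, Z)))))))))))))
  [46] S(S(S(S(S(S(S(S(S(add(mul(Z, Z), mul(add(Z, mul(Z, Z)), add(add(SSSZ, Z), mul(Z, Z)))))))))))))
  [47] S(S(S(S(S(S(S(S(S(add(Z, mul(add(Z, mul(Z, Z)), add(add(SSSZ, Z), mul(Z, Z)))))))))))))
  [48] S(S(S(S(S(S(S(S(S(mul(add(Z, mul(Z, Z)), add(add(SSSZ, Z), mul(Z, Z))))))))))))
  [49] S(S(S(S(S(S(S(S(S(mul(mul(Z, Z), add(add(SSSZ, Z), mul(Z, Z))))))))))))
  [50] S(S(S(S(S(S(S(S(S(mul(Z, add(add(SSSZ, Z), mul(Z, Z))))))))))))
  [51] S^9(Z)

Term B:
  start: mul(add(SZ, add(SSZ, Z)), add(SSZ, SZ))
  [1] mul(S(add(Z, add(SSZ, Z))), add(SSZ, SZ))
  [2] add(add(SSZ, SZ), mul(add(Z, add(SSZ, Z)), add(SSZ, SZ)))
  [3] add(S(add(SZ, SZ)), mul(add(Z, add(SSZ, Z)), add(SSZ, SZ)))
  [4] S(add(add(SZ, SZ), mul(add(Z, add(SSZ, Z)), add(SSZ, SZ))))
  [5] S(add(S(add(Z, SZ)), mul(add(Z, add(SSZ, Z)), add(SSZ, SZ))))
  [6] S(S(add(add(Z, SZ), mul(add(Z, add(SSZ, Z)), add(SSZ, SZ)))))
  [7] S(S(add(SZ, mul(add(Z, add(SSZ, Z)), add(SSZ, SZ)))))
  [8] S(S(S(add(Z, mul(add(Z, add(SSZ, Z)), add(SSZ, SZ))))))
  [9] S(S(S(mul(add(Z, add(SSZ, Z)), add(SSZ, SZ)))))
  [10] S(S(S(mul(add(SSZ, Z), add(SSZ, SZ)))))
  [11] S(S(S(mul(S(add(SZ, Z)), add(SSZ, SZ)))))
  [12] S(S(S(add(add(SSZ, SZ), mul(add(SZ, Z), add(SSZ, SZ))))))
  [13] S(S(S(add(S(add(SZ, SZ)), mul(add(SZ, Z), add(SSZ, SZ))))))
  [14] S(S(S(S(add(add(SZ, SZ), mul(add(SZ, Z), add(SSZ, SZ)))))))
  [15] S(S(S(S(add(S(add(Z, SZ)), mul(add(SZ, Z), add(SSZ, SZ)))))))
  [16] S(S(S(S(S(add(add(Z, SZ), mul(add(SZ, Z), add(SSZ, SZ))))))))
  [17] S(S(S(S(S(add(SZ, mul(add(SZ, Z), add(SSZ, SZ))))))))
  [18] S(S(S(S(S(S(add(Z, mul(add(SZ, Z), add(SSZ, SZ)))))))))
  [19] S(S(S(S(S(S(mul(add(SZ, Z), add(SSZ, SZ))))))))
  [20] S(S(S(S(S(S(mul(S(add(Z, Z)), add(SSZ, SZ))))))))
  [21] S(S(S(S(S(S(add(add(SSZ, SZ), mul(add(Z, Z), add(SSZ, SZ)))))))))
  [22] S(S(S(S(S(S(add(S(add(SZ, SZ)), mul(add(Z, Z), add(SSZ, SZ)))))))))
  [23] S(S(S(S(S(S(S(add(add(SZ, SZ), mul(add(Z, Z), add(SSZ, SZ))))))))))
  [24] S(S(S(S(S(S(S(add(S(add(Z, SZ)), mul(add(Z, Z), add(SSZ, SZ))))))))))
  [25] S(S(S(S(S(S(S(S(add(add(Z, SZ), mul(add(Z, Z), add(SSZ, SZ)))))))))))
  [26] S(S(S(S(S(S(S(S(add(SZ, mul(add(Z, Z), add(SSZ, SZ)))))))))))
  [27] S(S(S(S(S(S(S(S(S(add(Z, mul(add(Z, Z), add(SSZ, SZ))))))))))))
  [28] S(S(S(S(S(S(S(S(S(mul(add(Z, Z), add(SSZ, SZ)))))))))))
  [29] S(S(S(S(S(S(S(S(S(mul(Z, add(SSZ, SZ)))))))))))
  [30] S^9(Z)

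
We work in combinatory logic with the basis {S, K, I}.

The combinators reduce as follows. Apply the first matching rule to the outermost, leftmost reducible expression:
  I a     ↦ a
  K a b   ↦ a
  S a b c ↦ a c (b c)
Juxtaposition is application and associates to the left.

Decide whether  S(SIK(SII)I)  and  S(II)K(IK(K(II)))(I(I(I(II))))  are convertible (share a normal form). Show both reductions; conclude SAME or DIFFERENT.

Term A:
  start: S(SIK(SII)I)
  →1  S(I(SII)(K(SII))I)
  →2  S(SII(K(SII))I)
  →3  S(I(K(SII))(I(K(SII)))I)
  →4  S(K(SII)(I(K(SII)))I)
  →5  S(SIII)
  →6  S(II(II))
  →7  S(I(II))
  →8  S(II)
  →9  SI

Term B:
  start: S(II)K(IK(K(II)))(I(I(I(II))))
  →1  II(IK(K(II)))(K(IK(K(II))))(I(I(I(II))))
  →2  I(IK(K(II)))(K(IK(K(II))))(I(I(I(II))))
  →3  IK(K(II))(K(IK(K(II))))(I(I(I(II))))
  →4  K(K(II))(K(IK(K(II))))(I(I(I(II))))
  →5  K(II)(I(I(I(II))))
  →6  II
  →7  I

Answer: DIFFERENT — A ⇓ SI, B ⇓ I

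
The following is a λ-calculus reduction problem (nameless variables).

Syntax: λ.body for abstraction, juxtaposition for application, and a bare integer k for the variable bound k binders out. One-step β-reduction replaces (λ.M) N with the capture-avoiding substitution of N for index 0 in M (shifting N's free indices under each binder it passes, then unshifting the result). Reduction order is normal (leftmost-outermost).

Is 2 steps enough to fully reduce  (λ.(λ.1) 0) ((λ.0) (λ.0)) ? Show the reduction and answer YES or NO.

Answer: NO — after 2 steps the term is (λ.0) (λ.0), not yet normal

Derivation:
  start: (λ.(λ.1) 0) ((λ.0) (λ.0))
  →1  (λ.(λ.0) (λ.0)) ((λ.0) (λ.0))
  →2  (λ.0) (λ.0)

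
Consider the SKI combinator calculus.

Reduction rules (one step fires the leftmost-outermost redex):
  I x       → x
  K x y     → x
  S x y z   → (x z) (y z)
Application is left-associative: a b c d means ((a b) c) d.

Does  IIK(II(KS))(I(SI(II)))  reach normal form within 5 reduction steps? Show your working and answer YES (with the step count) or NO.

  start: IIK(II(KS))(I(SI(II)))
  →1  IK(II(KS))(I(SI(II)))
  →2  K(II(KS))(I(SI(II)))
  →3  II(KS)
  →4  I(KS)
  →5  KS

Answer: YES — reaches normal form KS in 5 ≤ 5 steps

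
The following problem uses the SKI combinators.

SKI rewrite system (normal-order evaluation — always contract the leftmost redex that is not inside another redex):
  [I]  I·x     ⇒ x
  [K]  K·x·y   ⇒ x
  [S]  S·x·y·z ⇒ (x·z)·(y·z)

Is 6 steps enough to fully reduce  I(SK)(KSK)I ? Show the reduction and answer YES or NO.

  start: I(SK)(KSK)I
  [1] SK(KSK)I
  [2] KI(KSKI)
  [3] I

Answer: YES — reaches normal form I in 3 ≤ 6 steps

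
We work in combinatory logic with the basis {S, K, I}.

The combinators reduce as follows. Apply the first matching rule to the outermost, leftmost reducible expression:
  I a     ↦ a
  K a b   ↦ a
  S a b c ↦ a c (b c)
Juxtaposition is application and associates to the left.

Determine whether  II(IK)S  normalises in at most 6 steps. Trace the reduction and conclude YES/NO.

Answer: YES — reaches normal form KS in 3 ≤ 6 steps

Derivation:
  start: II(IK)S
  step 1: I(IK)S
  step 2: IKS
  step 3: KS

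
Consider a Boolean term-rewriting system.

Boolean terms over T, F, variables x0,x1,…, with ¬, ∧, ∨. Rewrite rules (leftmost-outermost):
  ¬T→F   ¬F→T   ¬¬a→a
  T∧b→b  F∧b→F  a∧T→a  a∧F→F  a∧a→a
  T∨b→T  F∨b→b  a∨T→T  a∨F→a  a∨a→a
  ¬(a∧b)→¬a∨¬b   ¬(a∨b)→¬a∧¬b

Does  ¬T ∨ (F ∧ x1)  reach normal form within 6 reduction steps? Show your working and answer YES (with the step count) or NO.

  start: ¬T ∨ (F ∧ x1)
  →1  F ∨ (F ∧ x1)
  →2  F ∧ x1
  →3  F

Answer: YES — reaches normal form F in 3 ≤ 6 steps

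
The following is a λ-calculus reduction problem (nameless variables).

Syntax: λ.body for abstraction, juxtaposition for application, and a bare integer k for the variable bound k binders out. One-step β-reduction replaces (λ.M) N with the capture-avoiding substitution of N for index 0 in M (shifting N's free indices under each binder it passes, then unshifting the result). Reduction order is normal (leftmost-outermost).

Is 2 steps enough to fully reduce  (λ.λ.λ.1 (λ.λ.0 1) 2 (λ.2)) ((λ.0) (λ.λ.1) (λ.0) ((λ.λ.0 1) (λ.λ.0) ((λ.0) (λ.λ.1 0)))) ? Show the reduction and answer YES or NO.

  start: (λ.λ.λ.1 (λ.λ.0 1) 2 (λ.2)) ((λ.0) (λ.λ.1) (λ.0) ((λ.λ.0 1) (λ.λ.0) ((λ.0) (λ.λ.1 0))))
  →1  λ.λ.1 (λ.λ.0 1) ((λ.0) (λ.λ.1) (λ.0) ((λ.λ.0 1) (λ.λ.0) ((λ.0) (λ.λ.1 0)))) (λ.2)
  →2  λ.λ.1 (λ.λ.0 1) ((λ.λ.1) (λ.0) ((λ.λ.0 1) (λ.λ.0) ((λ.0) (λ.λ.1 0)))) (λ.2)

Answer: NO — after 2 steps the term is λ.λ.1 (λ.λ.0 1) ((λ.λ.1) (λ.0) ((λ.λ.0 1) (λ.λ.0) ((λ.0) (λ.λ.1 0)))) (λ.2), not yet normal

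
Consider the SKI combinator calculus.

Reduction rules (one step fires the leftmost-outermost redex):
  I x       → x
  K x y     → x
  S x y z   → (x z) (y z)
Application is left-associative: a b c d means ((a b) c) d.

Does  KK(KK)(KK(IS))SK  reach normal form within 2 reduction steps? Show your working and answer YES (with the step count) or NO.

Answer: NO — after 2 steps the term is KK(IS)K, not yet normal

Working:
  start: KK(KK)(KK(IS))SK
  step 1: K(KK(IS))SK
  step 2: KK(IS)K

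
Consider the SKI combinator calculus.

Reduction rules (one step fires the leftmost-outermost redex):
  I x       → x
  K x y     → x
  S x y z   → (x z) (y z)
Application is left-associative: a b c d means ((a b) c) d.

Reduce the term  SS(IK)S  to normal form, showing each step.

  start: SS(IK)S
  step 1: SS(IKS)
  step 2: SS(KS)

Answer: normal form = SS(KS)  (in 2 steps)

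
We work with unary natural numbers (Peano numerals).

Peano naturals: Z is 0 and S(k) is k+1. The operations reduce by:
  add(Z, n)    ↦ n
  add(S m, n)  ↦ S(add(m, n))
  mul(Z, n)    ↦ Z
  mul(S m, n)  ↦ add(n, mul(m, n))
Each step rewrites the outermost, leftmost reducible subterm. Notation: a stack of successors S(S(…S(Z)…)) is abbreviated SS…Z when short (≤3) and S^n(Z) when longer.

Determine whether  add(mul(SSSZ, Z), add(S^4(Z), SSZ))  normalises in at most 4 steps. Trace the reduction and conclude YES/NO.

  start: add(mul(SSSZ, Z), add(S^4(Z), SSZ))
  →1  add(add(Z, mul(SSZ, Z)), add(S^4(Z), SSZ))
  →2  add(mul(SSZ, Z), add(S^4(Z), SSZ))
  →3  add(add(Z, mul(SZ, Z)), add(S^4(Z), SSZ))
  →4  add(mul(SZ, Z), add(S^4(Z), SSZ))

Answer: NO — after 4 steps the term is add(mul(SZ, Z), add(S^4(Z), SSZ)), not yet normal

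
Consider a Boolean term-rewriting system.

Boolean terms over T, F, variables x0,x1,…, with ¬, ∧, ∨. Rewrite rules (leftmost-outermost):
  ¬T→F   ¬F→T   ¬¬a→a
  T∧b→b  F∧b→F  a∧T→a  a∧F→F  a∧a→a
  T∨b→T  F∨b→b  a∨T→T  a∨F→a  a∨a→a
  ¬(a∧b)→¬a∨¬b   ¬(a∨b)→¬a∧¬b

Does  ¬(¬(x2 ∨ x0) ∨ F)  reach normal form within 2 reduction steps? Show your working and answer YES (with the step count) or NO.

Answer: NO — after 2 steps the term is (x2 ∨ x0) ∧ ¬F, not yet normal

Working:
  start: ¬(¬(x2 ∨ x0) ∨ F)
  [1] ¬¬(x2 ∨ x0) ∧ ¬F
  [2] (x2 ∨ x0) ∧ ¬F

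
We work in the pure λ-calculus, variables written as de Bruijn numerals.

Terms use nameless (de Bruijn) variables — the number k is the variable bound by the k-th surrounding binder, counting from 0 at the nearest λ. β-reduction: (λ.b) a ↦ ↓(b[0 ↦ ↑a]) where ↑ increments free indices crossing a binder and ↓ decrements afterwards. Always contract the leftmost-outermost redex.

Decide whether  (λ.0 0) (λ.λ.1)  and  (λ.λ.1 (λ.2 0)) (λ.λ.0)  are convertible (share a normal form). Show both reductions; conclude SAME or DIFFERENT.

Term A:
  start: (λ.0 0) (λ.λ.1)
  [1] (λ.λ.1) (λ.λ.1)
  [2] λ.λ.λ.1

Term B:
  start: (λ.λ.1 (λ.2 0)) (λ.λ.0)
  [1] λ.(λ.λ.0) (λ.(λ.λ.0) 0)
  [2] λ.λ.0

Answer: DIFFERENT — A ⇓ λ.λ.λ.1, B ⇓ λ.λ.0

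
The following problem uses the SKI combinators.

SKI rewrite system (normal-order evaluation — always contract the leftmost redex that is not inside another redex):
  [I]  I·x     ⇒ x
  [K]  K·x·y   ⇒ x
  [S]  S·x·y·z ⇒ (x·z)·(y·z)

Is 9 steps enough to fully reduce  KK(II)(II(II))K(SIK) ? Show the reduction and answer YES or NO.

Answer: YES — reaches normal form SIK in 6 ≤ 9 steps

Reduction:
  start: KK(II)(II(II))K(SIK)
  →1  K(II(II))K(SIK)
  →2  II(II)(SIK)
  →3  I(II)(SIK)
  →4  II(SIK)
  →5  I(SIK)
  →6  SIK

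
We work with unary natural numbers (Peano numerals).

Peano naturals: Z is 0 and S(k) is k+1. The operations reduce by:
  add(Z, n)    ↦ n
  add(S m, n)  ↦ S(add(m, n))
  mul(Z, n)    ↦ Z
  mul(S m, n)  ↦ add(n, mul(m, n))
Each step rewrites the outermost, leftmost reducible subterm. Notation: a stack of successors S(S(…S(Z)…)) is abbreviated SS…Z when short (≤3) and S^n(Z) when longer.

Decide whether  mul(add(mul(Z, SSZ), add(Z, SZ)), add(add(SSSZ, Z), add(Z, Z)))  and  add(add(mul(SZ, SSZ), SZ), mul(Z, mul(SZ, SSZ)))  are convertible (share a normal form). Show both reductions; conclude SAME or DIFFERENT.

Answer: SAME — A ⇓ SSSZ, B ⇓ SSSZ

Reduction:
Term A:
  start: mul(add(mul(Z, SSZ), add(Z, SZ)), add(add(SSSZ, Z), add(Z, Z)))
  step 1: mul(add(Z, add(Z, SZ)), add(add(SSSZ, Z), add(Z, Z)))
  step 2: mul(add(Z, SZ), add(add(SSSZ, Z), add(Z, Z)))
  step 3: mul(SZ, add(add(SSSZ, Z), add(Z, Z)))
  step 4: add(add(add(SSSZ, Z), add(Z, Z)), mul(Z, add(add(SSSZ, Z), add(Z, Z))))
  step 5: add(add(S(add(SSZ, Z)), add(Z, Z)), mul(Z, add(add(SSSZ, Z), add(Z, Z))))
  step 6: add(S(add(add(SSZ, Z), add(Z, Z))), mul(Z, add(add(SSSZ, Z), add(Z, Z))))
  step 7: S(add(add(add(SSZ, Z), add(Z, Z)), mul(Z, add(add(SSSZ, Z), add(Z, Z)))))
  step 8: S(add(add(S(add(SZ, Z)), add(Z, Z)), mul(Z, add(add(SSSZ, Z), add(Z, Z)))))
  step 9: S(add(S(add(add(SZ, Z), add(Z, Z))), mul(Z, add(add(SSSZ, Z), add(Z, Z)))))
  step 10: S(S(add(add(add(SZ, Z), add(Z, Z)), mul(Z, add(add(SSSZ, Z), add(Z, Z))))))
  step 11: S(S(add(add(S(add(Z, Z)), add(Z, Z)), mul(Z, add(add(SSSZ, Z), add(Z, Z))))))
  step 12: S(S(add(S(add(add(Z, Z), add(Z, Z))), mul(Z, add(add(SSSZ, Z), add(Z, Z))))))
  step 13: S(S(S(add(add(add(Z, Z), add(Z, Z)), mul(Z, add(add(SSSZ, Z), add(Z, Z)))))))
  step 14: S(S(S(add(add(Z, add(Z, Z)), mul(Z, add(add(SSSZ, Z), add(Z, Z)))))))
  step 15: S(S(S(add(add(Z, Z), mul(Z, add(add(SSSZ, Z), add(Z, Z)))))))
  step 16: S(S(S(add(Z, mul(Z, add(add(SSSZ, Z), add(Z, Z)))))))
  step 17: S(S(S(mul(Z, add(add(SSSZ, Z), add(Z, Z))))))
  step 18: SSSZ

Term B:
  start: add(add(mul(SZ, SSZ), SZ), mul(Z, mul(SZ, SSZ)))
  step 1: add(add(add(SSZ, mul(Z, SSZ)), SZ), mul(Z, mul(SZ, SSZ)))
  step 2: add(add(S(add(SZ, mul(Z, SSZ))), SZ), mul(Z, mul(SZ, SSZ)))
  step 3: add(S(add(add(SZ, mul(Z, SSZ)), SZ)), mul(Z, mul(SZ, SSZ)))
  step 4: S(add(add(add(SZ, mul(Z, SSZ)), SZ), mul(Z, mul(SZ, SSZ))))
  step 5: S(add(add(S(add(Z, mul(Z, SSZ))), SZ), mul(Z, mul(SZ, SSZ))))
  step 6: S(add(S(add(add(Z, mul(Z, SSZ)), SZ)), mul(Z, mul(SZ, SSZ))))
  step 7: S(S(add(add(add(Z, mul(Z, SSZ)), SZ), mul(Z, mul(SZ, SSZ)))))
  step 8: S(S(add(add(mul(Z, SSZ), SZ), mul(Z, mul(SZ, SSZ)))))
  step 9: S(S(add(add(Z, SZ), mul(Z, mul(SZ, SSZ)))))
  step 10: S(S(add(SZ, mul(Z, mul(SZ, SSZ)))))
  step 11: S(S(S(add(Z, mul(Z, mul(SZ, SSZ))))))
  step 12: S(S(S(mul(Z, mul(SZ, SSZ)))))
  step 13: SSSZ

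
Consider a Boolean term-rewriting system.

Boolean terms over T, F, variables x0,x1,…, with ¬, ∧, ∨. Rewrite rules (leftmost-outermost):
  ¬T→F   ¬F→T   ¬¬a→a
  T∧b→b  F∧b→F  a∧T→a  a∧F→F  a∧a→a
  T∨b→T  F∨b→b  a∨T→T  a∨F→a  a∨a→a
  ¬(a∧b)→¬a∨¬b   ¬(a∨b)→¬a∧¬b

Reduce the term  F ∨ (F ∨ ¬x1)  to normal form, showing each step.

Answer: normal form = ¬x1  (in 2 steps)

Working:
  start: F ∨ (F ∨ ¬x1)
  [1] F ∨ ¬x1
  [2] ¬x1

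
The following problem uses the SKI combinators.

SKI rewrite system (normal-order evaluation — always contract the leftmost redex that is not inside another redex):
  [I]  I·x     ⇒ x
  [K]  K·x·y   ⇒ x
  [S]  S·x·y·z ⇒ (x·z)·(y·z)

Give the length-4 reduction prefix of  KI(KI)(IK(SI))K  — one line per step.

  start: KI(KI)(IK(SI))K
  [1] I(IK(SI))K
  [2] IK(SI)K
  [3] K(SI)K
  [4] SI

Answer: after 4 steps: SI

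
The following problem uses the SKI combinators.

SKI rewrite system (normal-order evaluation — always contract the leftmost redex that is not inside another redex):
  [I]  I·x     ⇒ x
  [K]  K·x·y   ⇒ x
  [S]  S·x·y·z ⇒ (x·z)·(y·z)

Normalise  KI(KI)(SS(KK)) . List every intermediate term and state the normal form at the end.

  start: KI(KI)(SS(KK))
  →1  I(SS(KK))
  →2  SS(KK)

Answer: normal form = SS(KK)  (in 2 steps)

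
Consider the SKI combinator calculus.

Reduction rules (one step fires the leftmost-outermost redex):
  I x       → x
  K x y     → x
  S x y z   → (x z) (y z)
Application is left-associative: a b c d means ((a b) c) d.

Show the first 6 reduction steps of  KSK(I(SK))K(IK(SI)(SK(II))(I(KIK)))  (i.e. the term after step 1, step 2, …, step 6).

  start: KSK(I(SK))K(IK(SI)(SK(II))(I(KIK)))
  [1] S(I(SK))K(IK(SI)(SK(II))(I(KIK)))
  [2] I(SK)(IK(SI)(SK(II))(I(KIK)))(K(IK(SI)(SK(II))(I(KIK))))
  [3] SK(IK(SI)(SK(II))(I(KIK)))(K(IK(SI)(SK(II))(I(KIK))))
  [4] K(K(IK(SI)(SK(II))(I(KIK))))(IK(SI)(SK(II))(I(KIK))(K(IK(SI)(SK(II))(I(KIK)))))
  [5] K(IK(SI)(SK(II))(I(KIK)))
  [6] K(K(SI)(SK(II))(I(KIK)))

Answer: after 6 steps: K(K(SI)(SK(II))(I(KIK)))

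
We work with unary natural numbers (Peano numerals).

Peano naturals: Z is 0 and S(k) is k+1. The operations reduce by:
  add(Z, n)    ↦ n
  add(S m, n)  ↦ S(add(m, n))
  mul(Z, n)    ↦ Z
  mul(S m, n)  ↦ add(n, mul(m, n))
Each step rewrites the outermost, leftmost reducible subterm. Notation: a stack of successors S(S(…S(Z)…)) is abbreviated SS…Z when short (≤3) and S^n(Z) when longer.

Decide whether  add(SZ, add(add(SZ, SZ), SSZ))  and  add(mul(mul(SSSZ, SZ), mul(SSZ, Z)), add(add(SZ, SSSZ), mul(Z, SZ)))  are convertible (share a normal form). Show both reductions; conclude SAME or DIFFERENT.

Answer: DIFFERENT — A ⇓ S^5(Z), B ⇓ S^4(Z)

Derivation:
Term A:
  start: add(SZ, add(add(SZ, SZ), SSZ))
  step 1: S(add(Z, add(add(SZ, SZ), SSZ)))
  step 2: S(add(add(SZ, SZ), SSZ))
  step 3: S(add(S(add(Z, SZ)), SSZ))
  step 4: S(S(add(add(Z, SZ), SSZ)))
  step 5: S(S(add(SZ, SSZ)))
  step 6: S(S(S(add(Z, SSZ))))
  step 7: S^5(Z)

Term B:
  start: add(mul(mul(SSSZ, SZ), mul(SSZ, Z)), add(add(SZ, SSSZ), mul(Z, SZ)))
  step 1: add(mul(add(SZ, mul(SSZ, SZ)), mul(SSZ, Z)), add(add(SZ, SSSZ), mul(Z, SZ)))
  step 2: add(mul(S(add(Z, mul(SSZ, SZ))), mul(SSZ, Z)), add(add(SZ, SSSZ), mul(Z, SZ)))
  step 3: add(add(mul(SSZ, Z), mul(add(Z, mul(SSZ, SZ)), mul(SSZ, Z))), add(add(SZ, SSSZ), mul(Z, SZ)))
  step 4: add(add(add(Z, mul(SZ, Z)), mul(add(Z, mul(SSZ, SZ)), mul(SSZ, Z))), add(add(SZ, SSSZ), mul(Z, SZ)))
  step 5: add(add(mul(SZ, Z), mul(add(Z, mul(SSZ, SZ)), mul(SSZ, Z))), add(add(SZ, SSSZ), mul(Z, SZ)))
  step 6: add(add(add(Z, mul(Z, Z)), mul(add(Z, mul(SSZ, SZ)), mul(SSZ, Z))), add(add(SZ, SSSZ), mul(Z, SZ)))
  step 7: add(add(mul(Z, Z), mul(add(Z, mul(SSZ, SZ)), mul(SSZ, Z))), add(add(SZ, SSSZ), mul(Z, SZ)))
  step 8: add(add(Z, mul(add(Z, mul(SSZ, SZ)), mul(SSZ, Z))), add(add(SZ, SSSZ), mul(Z, SZ)))
  step 9: add(mul(add(Z, mul(SSZ, SZ)), mul(SSZ, Z)), add(add(SZ, SSSZ), mul(Z, SZ)))
  step 10: add(mul(mul(SSZ, SZ), mul(SSZ, Z)), add(add(SZ, SSSZ), mul(Z, SZ)))
  step 11: add(mul(add(SZ, mul(SZ, SZ)), mul(SSZ, Z)), add(add(SZ, SSSZ), mul(Z, SZ)))
  step 12: add(mul(S(add(Z, mul(SZ, SZ))), mul(SSZ, Z)), add(add(SZ, SSSZ), mul(Z, SZ)))
  step 13: add(add(mul(SSZ, Z), mul(add(Z, mul(SZ, SZ)), mul(SSZ, Z))), add(add(SZ, SSSZ), mul(Z, SZ)))
  step 14: add(add(add(Z, mul(SZ, Z)), mul(add(Z, mul(SZ, SZ)), mul(SSZ, Z))), add(add(SZ, SSSZ), mul(Z, SZ)))
  step 15: add(add(mul(SZ, Z), mul(add(Z, mul(SZ, SZ)), mul(SSZ, Z))), add(add(SZ, SSSZ), mul(Z, SZ)))
  step 16: add(add(add(Z, mul(Z, Z)), mul(add(Z, mul(SZ, SZ)), mul(SSZ, Z))), add(add(SZ, SSSZ), mul(Z, SZ)))
  step 17: add(add(mul(Z, Z), mul(add(Z, mul(SZ, SZ)), mul(SSZ, Z))), add(add(SZ, SSSZ), mul(Z, SZ)))
  step 18: add(add(Z, mul(add(Z, mul(SZ, SZ)), mul(SSZ, Z))), add(add(SZ, SSSZ), mul(Z, SZ)))
  step 19: add(mul(add(Z, mul(SZ, SZ)), mul(SSZ, Z)), add(add(SZ, SSSZ), mul(Z, SZ)))
  step 20: add(mul(mul(SZ, SZ), mul(SSZ, Z)), add(add(SZ, SSSZ), mul(Z, SZ)))
  step 21: add(mul(add(SZ, mul(Z, SZ)), mul(SSZ, Z)), add(add(SZ, SSSZ), mul(Z, SZ)))
  step 22: add(mul(S(add(Z, mul(Z, SZ))), mul(SSZ, Z)), add(add(SZ, SSSZ), mul(Z, SZ)))
  step 23: add(add(mul(SSZ, Z), mul(add(Z, mul(Z, SZ)), mul(SSZ, Z))), add(add(SZ, SSSZ), mul(Z, SZ)))
  step 24: add(add(add(Z, mul(SZ, Z)), mul(add(Z, mul(Z, SZ)), mul(SSZ, Z))), add(add(SZ, SSSZ), mul(Z, SZ)))
  step 25: add(add(mul(SZ, Z), mul(add(Z, mul(Z, SZ)), mul(SSZ, Z))), add(add(SZ, SSSZ), mul(Z, SZ)))
  step 26: add(add(add(Z, mul(Z, Z)), mul(add(Z, mul(Z, SZ)), mul(SSZ, Z))), add(add(SZ, SSSZ), mul(Z, SZ)))
  step 27: add(add(mul(Z, Z), mul(add(Z, mul(Z, SZ)), mul(SSZ, Z))), add(add(SZ, SSSZ), mul(Z, SZ)))
  step 28: add(add(Z, mul(add(Z, mul(Z, SZ)), mul(SSZ, Z))), add(add(SZ, SSSZ), mul(Z, SZ)))
  step 29: add(mul(add(Z, mul(Z, SZ)), mul(SSZ, Z)), add(add(SZ, SSSZ), mul(Z, SZ)))
  step 30: add(mul(mul(Z, SZ), mul(SSZ, Z)), add(add(SZ, SSSZ), mul(Z, SZ)))
  step 31: add(mul(Z, mul(SSZ, Z)), add(add(SZ, SSSZ), mul(Z, SZ)))
  step 32: add(Z, add(add(SZ, SSSZ), mul(Z, SZ)))
  step 33: add(add(SZ, SSSZ), mul(Z, SZ))
  step 34: add(S(add(Z, SSSZ)), mul(Z, SZ))
  step 35: S(add(add(Z, SSSZ), mul(Z, SZ)))
  step 36: S(add(SSSZ, mul(Z, SZ)))
  step 37: S(S(add(SSZ, mul(Z, SZ))))
  step 38: S(S(S(add(SZ, mul(Z, SZ)))))
  step 39: S(S(S(S(add(Z, mul(Z, SZ))))))
  step 40: S(S(S(S(mul(Z, SZ)))))
  step 41: S^4(Z)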